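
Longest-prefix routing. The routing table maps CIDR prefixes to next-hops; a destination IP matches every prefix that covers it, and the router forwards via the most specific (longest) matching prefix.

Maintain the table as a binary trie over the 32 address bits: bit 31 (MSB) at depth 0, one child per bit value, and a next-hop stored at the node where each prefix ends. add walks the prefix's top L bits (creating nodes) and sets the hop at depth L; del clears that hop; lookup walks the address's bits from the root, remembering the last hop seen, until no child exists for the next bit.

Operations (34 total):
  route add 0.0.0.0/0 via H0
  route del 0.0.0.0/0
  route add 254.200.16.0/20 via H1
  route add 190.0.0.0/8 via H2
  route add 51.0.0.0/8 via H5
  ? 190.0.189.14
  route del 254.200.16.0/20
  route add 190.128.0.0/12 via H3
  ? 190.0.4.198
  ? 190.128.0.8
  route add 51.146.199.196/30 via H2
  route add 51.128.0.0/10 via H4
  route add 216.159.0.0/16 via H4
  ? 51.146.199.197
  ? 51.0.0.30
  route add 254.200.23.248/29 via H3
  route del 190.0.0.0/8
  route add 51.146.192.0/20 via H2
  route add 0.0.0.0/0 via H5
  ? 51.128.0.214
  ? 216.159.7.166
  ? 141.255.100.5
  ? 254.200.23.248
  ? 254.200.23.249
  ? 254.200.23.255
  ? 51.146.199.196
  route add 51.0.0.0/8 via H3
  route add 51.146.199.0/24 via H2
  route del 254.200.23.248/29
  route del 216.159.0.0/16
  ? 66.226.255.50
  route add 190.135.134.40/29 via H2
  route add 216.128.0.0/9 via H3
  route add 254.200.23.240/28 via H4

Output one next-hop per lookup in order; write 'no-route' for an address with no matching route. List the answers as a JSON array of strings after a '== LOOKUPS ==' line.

Apply in order:
  add 0.0.0.0/0 -> H0 at depth 0
  del 0.0.0.0/0 (clear depth 0)
  add 254.200.16.0/20 -> H1 at depth 20
  add 190.0.0.0/8 -> H2 at depth 8
  add 51.0.0.0/8 -> H5 at depth 8
  ? 190.0.189.14  path d0:-→d1:-→d2:-→d3:-→d4:-→d5:-→d6:-→d7:-→d8:H2  best=H2
  del 254.200.16.0/20 (clear depth 20)
  add 190.128.0.0/12 -> H3 at depth 12
  ? 190.0.4.198  path d0:-→d1:-→d2:-→d3:-→d4:-→d5:-→d6:-→d7:-→d8:H2  best=H2
  ? 190.128.0.8  path d0:-→d1:-→d2:-→d3:-→d4:-→d5:-→d6:-→d7:-→d8:H2→d9:-→d10:-→d11:-→d12:H3  best=H3
  add 51.146.199.196/30 -> H2 at depth 30
  add 51.128.0.0/10 -> H4 at depth 10
  add 216.159.0.0/16 -> H4 at depth 16
  ? 51.146.199.197  path d0:-→d1:-→d2:-→d3:-→d4:-→d5:-→d6:-→d7:-→d8:H5→d9:-→d10:H4→d11:-→d12:-→d13:-→d14:-→d15:-→d16:-→d17:-→d18:-→d19:-→d20:-→d21:-→d22:-→d23:-→d24:-→d25:-→d26:-→d27:-→d28:-→d29:-→d30:H2  best=H2
  ? 51.0.0.30  path d0:-→d1:-→d2:-→d3:-→d4:-→d5:-→d6:-→d7:-→d8:H5  best=H5
  add 254.200.23.248/29 -> H3 at depth 29
  del 190.0.0.0/8 (clear depth 8)
  add 51.146.192.0/20 -> H2 at depth 20
  add 0.0.0.0/0 -> H5 at depth 0
  ? 51.128.0.214  path d0:H5→d1:-→d2:-→d3:-→d4:-→d5:-→d6:-→d7:-→d8:H5→d9:-→d10:H4→d11:-  best=H4
  ? 216.159.7.166  path d0:H5→d1:-→d2:-→d3:-→d4:-→d5:-→d6:-→d7:-→d8:-→d9:-→d10:-→d11:-→d12:-→d13:-→d14:-→d15:-→d16:H4  best=H4
  ? 141.255.100.5  path d0:H5→d1:-→d2:-  best=H5
  ? 254.200.23.248  path d0:H5→d1:-→d2:-→d3:-→d4:-→d5:-→d6:-→d7:-→d8:-→d9:-→d10:-→d11:-→d12:-→d13:-→d14:-→d15:-→d16:-→d17:-→d18:-→d19:-→d20:-→d21:-→d22:-→d23:-→d24:-→d25:-→d26:-→d27:-→d28:-→d29:H3  best=H3
  ? 254.200.23.249  path d0:H5→d1:-→d2:-→d3:-→d4:-→d5:-→d6:-→d7:-→d8:-→d9:-→d10:-→d11:-→d12:-→d13:-→d14:-→d15:-→d16:-→d17:-→d18:-→d19:-→d20:-→d21:-→d22:-→d23:-→d24:-→d25:-→d26:-→d27:-→d28:-→d29:H3  best=H3
  ? 254.200.23.255  path d0:H5→d1:-→d2:-→d3:-→d4:-→d5:-→d6:-→d7:-→d8:-→d9:-→d10:-→d11:-→d12:-→d13:-→d14:-→d15:-→d16:-→d17:-→d18:-→d19:-→d20:-→d21:-→d22:-→d23:-→d24:-→d25:-→d26:-→d27:-→d28:-→d29:H3  best=H3
  ? 51.146.199.196  path d0:H5→d1:-→d2:-→d3:-→d4:-→d5:-→d6:-→d7:-→d8:H5→d9:-→d10:H4→d11:-→d12:-→d13:-→d14:-→d15:-→d16:-→d17:-→d18:-→d19:-→d20:H2→d21:-→d22:-→d23:-→d24:-→d25:-→d26:-→d27:-→d28:-→d29:-→d30:H2  best=H2
  add 51.0.0.0/8 -> H3 at depth 8
  add 51.146.199.0/24 -> H2 at depth 24
  del 254.200.23.248/29 (clear depth 29)
  del 216.159.0.0/16 (clear depth 16)
  ? 66.226.255.50  path d0:H5→d1:-  best=H5
  add 190.135.134.40/29 -> H2 at depth 29
  add 216.128.0.0/9 -> H3 at depth 9
  add 254.200.23.240/28 -> H4 at depth 28

== LOOKUPS ==
["H2","H2","H3","H2","H5","H4","H4","H5","H3","H3","H3","H2","H5"]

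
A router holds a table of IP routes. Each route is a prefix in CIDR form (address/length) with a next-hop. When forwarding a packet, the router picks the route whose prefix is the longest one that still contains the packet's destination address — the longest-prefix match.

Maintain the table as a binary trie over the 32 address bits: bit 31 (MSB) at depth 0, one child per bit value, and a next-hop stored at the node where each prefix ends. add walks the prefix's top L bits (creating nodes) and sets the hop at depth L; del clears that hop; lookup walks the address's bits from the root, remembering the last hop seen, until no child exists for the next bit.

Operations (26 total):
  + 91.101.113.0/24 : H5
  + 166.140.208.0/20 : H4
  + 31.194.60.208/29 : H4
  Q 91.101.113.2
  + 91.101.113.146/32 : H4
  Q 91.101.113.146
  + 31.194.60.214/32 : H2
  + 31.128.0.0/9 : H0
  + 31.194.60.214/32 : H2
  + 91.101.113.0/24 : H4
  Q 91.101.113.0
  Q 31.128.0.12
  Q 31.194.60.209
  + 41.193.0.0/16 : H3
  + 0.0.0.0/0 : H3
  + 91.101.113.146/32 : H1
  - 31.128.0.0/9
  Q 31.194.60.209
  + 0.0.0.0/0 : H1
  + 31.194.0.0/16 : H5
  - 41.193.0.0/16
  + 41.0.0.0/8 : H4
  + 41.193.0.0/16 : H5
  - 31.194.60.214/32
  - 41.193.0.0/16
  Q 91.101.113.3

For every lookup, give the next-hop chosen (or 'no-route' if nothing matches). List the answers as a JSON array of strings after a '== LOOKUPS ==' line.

Trace:
  + 91.101.113.0/24 (H5) depth=24
  + 166.140.208.0/20 (H4) depth=20
  + 31.194.60.208/29 (H4) depth=29
  ? 91.101.113.2  path d0:-→d1:-→d2:-→d3:-→d4:-→d5:-→d6:-→d7:-→d8:-→d9:-→d10:-→d11:-→d12:-→d13:-→d14:-→d15:-→d16:-→d17:-→d18:-→d19:-→d20:-→d21:-→d22:-→d23:-→d24:H5  best=H5
  + 91.101.113.146/32 (H4) depth=32
  ? 91.101.113.146  path d0:-→d1:-→d2:-→d3:-→d4:-→d5:-→d6:-→d7:-→d8:-→d9:-→d10:-→d11:-→d12:-→d13:-→d14:-→d15:-→d16:-→d17:-→d18:-→d19:-→d20:-→d21:-→d22:-→d23:-→d24:H5→d25:-→d26:-→d27:-→d28:-→d29:-→d30:-→d31:-→d32:H4  best=H4
  + 31.194.60.214/32 (H2) depth=32
  + 31.128.0.0/9 (H0) depth=9
  + 31.194.60.214/32 (H2) depth=32
  + 91.101.113.0/24 (H4) depth=24
  ? 91.101.113.0  path d0:-→d1:-→d2:-→d3:-→d4:-→d5:-→d6:-→d7:-→d8:-→d9:-→d10:-→d11:-→d12:-→d13:-→d14:-→d15:-→d16:-→d17:-→d18:-→d19:-→d20:-→d21:-→d22:-→d23:-→d24:H4  best=H4
  ? 31.128.0.12  path d0:-→d1:-→d2:-→d3:-→d4:-→d5:-→d6:-→d7:-→d8:-→d9:H0  best=H0
  ? 31.194.60.209  path d0:-→d1:-→d2:-→d3:-→d4:-→d5:-→d6:-→d7:-→d8:-→d9:H0→d10:-→d11:-→d12:-→d13:-→d14:-→d15:-→d16:-→d17:-→d18:-→d19:-→d20:-→d21:-→d22:-→d23:-→d24:-→d25:-→d26:-→d27:-→d28:-→d29:H4  best=H4
  + 41.193.0.0/16 (H3) depth=16
  + 0.0.0.0/0 (H3) depth=0
  + 91.101.113.146/32 (H1) depth=32
  del 31.128.0.0/9 (clear depth 9)
  ? 31.194.60.209  path d0:H3→d1:-→d2:-→d3:-→d4:-→d5:-→d6:-→d7:-→d8:-→d9:-→d10:-→d11:-→d12:-→d13:-→d14:-→d15:-→d16:-→d17:-→d18:-→d19:-→d20:-→d21:-→d22:-→d23:-→d24:-→d25:-→d26:-→d27:-→d28:-→d29:H4  best=H4
  + 0.0.0.0/0 (H1) depth=0
  + 31.194.0.0/16 (H5) depth=16
  del 41.193.0.0/16 (clear depth 16)
  + 41.0.0.0/8 (H4) depth=8
  + 41.193.0.0/16 (H5) depth=16
  del 31.194.60.214/32 (clear depth 32)
  del 41.193.0.0/16 (clear depth 16)
  ? 91.101.113.3  path d0:H1→d1:-→d2:-→d3:-→d4:-→d5:-→d6:-→d7:-→d8:-→d9:-→d10:-→d11:-→d12:-→d13:-→d14:-→d15:-→d16:-→d17:-→d18:-→d19:-→d20:-→d21:-→d22:-→d23:-→d24:H4  best=H4

== LOOKUPS ==
["H5","H4","H4","H0","H4","H4","H4"]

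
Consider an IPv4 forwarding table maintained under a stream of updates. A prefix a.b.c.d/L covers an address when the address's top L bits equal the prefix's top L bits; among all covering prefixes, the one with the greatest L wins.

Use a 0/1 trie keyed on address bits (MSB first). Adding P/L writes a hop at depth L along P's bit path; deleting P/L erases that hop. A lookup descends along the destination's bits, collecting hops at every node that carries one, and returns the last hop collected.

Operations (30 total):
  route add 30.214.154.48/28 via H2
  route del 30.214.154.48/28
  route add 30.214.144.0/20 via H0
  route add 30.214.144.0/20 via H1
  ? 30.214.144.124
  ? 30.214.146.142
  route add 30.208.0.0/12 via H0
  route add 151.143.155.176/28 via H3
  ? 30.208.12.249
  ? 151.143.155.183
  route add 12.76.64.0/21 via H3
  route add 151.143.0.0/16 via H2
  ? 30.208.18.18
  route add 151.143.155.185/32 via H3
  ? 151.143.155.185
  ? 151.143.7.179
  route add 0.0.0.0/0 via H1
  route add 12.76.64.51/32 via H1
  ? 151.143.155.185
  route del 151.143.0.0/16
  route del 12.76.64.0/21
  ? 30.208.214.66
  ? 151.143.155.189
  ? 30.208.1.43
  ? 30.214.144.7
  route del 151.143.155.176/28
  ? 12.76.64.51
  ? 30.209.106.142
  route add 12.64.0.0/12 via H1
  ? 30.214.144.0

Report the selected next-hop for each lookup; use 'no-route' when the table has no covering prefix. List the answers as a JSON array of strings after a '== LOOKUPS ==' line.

Process each operation:
  add 30.214.154.48/28 -> H2 at depth 28
  del 30.214.154.48/28 (clear depth 28)
  add 30.214.144.0/20 -> H0 at depth 20
  add 30.214.144.0/20 -> H1 at depth 20
  ? 30.214.144.124  path d0:-→d1:-→d2:-→d3:-→d4:-→d5:-→d6:-→d7:-→d8:-→d9:-→d10:-→d11:-→d12:-→d13:-→d14:-→d15:-→d16:-→d17:-→d18:-→d19:-→d20:H1  best=H1
  ? 30.214.146.142  path d0:-→d1:-→d2:-→d3:-→d4:-→d5:-→d6:-→d7:-→d8:-→d9:-→d10:-→d11:-→d12:-→d13:-→d14:-→d15:-→d16:-→d17:-→d18:-→d19:-→d20:H1  best=H1
  add 30.208.0.0/12 -> H0 at depth 12
  add 151.143.155.176/28 -> H3 at depth 28
  ? 30.208.12.249  path d0:-→d1:-→d2:-→d3:-→d4:-→d5:-→d6:-→d7:-→d8:-→d9:-→d10:-→d11:-→d12:H0→d13:-  best=H0
  ? 151.143.155.183  path d0:-→d1:-→d2:-→d3:-→d4:-→d5:-→d6:-→d7:-→d8:-→d9:-→d10:-→d11:-→d12:-→d13:-→d14:-→d15:-→d16:-→d17:-→d18:-→d19:-→d20:-→d21:-→d22:-→d23:-→d24:-→d25:-→d26:-→d27:-→d28:H3  best=H3
  add 12.76.64.0/21 -> H3 at depth 21
  add 151.143.0.0/16 -> H2 at depth 16
  ? 30.208.18.18  path d0:-→d1:-→d2:-→d3:-→d4:-→d5:-→d6:-→d7:-→d8:-→d9:-→d10:-→d11:-→d12:H0→d13:-  best=H0
  add 151.143.155.185/32 -> H3 at depth 32
  ? 151.143.155.185  path d0:-→d1:-→d2:-→d3:-→d4:-→d5:-→d6:-→d7:-→d8:-→d9:-→d10:-→d11:-→d12:-→d13:-→d14:-→d15:-→d16:H2→d17:-→d18:-→d19:-→d20:-→d21:-→d22:-→d23:-→d24:-→d25:-→d26:-→d27:-→d28:H3→d29:-→d30:-→d31:-→d32:H3  best=H3
  ? 151.143.7.179  path d0:-→d1:-→d2:-→d3:-→d4:-→d5:-→d6:-→d7:-→d8:-→d9:-→d10:-→d11:-→d12:-→d13:-→d14:-→d15:-→d16:H2  best=H2
  add 0.0.0.0/0 -> H1 at depth 0
  add 12.76.64.51/32 -> H1 at depth 32
  ? 151.143.155.185  path d0:H1→d1:-→d2:-→d3:-→d4:-→d5:-→d6:-→d7:-→d8:-→d9:-→d10:-→d11:-→d12:-→d13:-→d14:-→d15:-→d16:H2→d17:-→d18:-→d19:-→d20:-→d21:-→d22:-→d23:-→d24:-→d25:-→d26:-→d27:-→d28:H3→d29:-→d30:-→d31:-→d32:H3  best=H3
  del 151.143.0.0/16 (clear depth 16)
  del 12.76.64.0/21 (clear depth 21)
  ? 30.208.214.66  path d0:H1→d1:-→d2:-→d3:-→d4:-→d5:-→d6:-→d7:-→d8:-→d9:-→d10:-→d11:-→d12:H0→d13:-  best=H0
  ? 151.143.155.189  path d0:H1→d1:-→d2:-→d3:-→d4:-→d5:-→d6:-→d7:-→d8:-→d9:-→d10:-→d11:-→d12:-→d13:-→d14:-→d15:-→d16:-→d17:-→d18:-→d19:-→d20:-→d21:-→d22:-→d23:-→d24:-→d25:-→d26:-→d27:-→d28:H3→d29:-  best=H3
  ? 30.208.1.43  path d0:H1→d1:-→d2:-→d3:-→d4:-→d5:-→d6:-→d7:-→d8:-→d9:-→d10:-→d11:-→d12:H0→d13:-  best=H0
  ? 30.214.144.7  path d0:H1→d1:-→d2:-→d3:-→d4:-→d5:-→d6:-→d7:-→d8:-→d9:-→d10:-→d11:-→d12:H0→d13:-→d14:-→d15:-→d16:-→d17:-→d18:-→d19:-→d20:H1  best=H1
  del 151.143.155.176/28 (clear depth 28)
  ? 12.76.64.51  path d0:H1→d1:-→d2:-→d3:-→d4:-→d5:-→d6:-→d7:-→d8:-→d9:-→d10:-→d11:-→d12:-→d13:-→d14:-→d15:-→d16:-→d17:-→d18:-→d19:-→d20:-→d21:-→d22:-→d23:-→d24:-→d25:-→d26:-→d27:-→d28:-→d29:-→d30:-→d31:-→d32:H1  best=H1
  ? 30.209.106.142  path d0:H1→d1:-→d2:-→d3:-→d4:-→d5:-→d6:-→d7:-→d8:-→d9:-→d10:-→d11:-→d12:H0→d13:-  best=H0
  add 12.64.0.0/12 -> H1 at depth 12
  ? 30.214.144.0  path d0:H1→d1:-→d2:-→d3:-→d4:-→d5:-→d6:-→d7:-→d8:-→d9:-→d10:-→d11:-→d12:H0→d13:-→d14:-→d15:-→d16:-→d17:-→d18:-→d19:-→d20:H1  best=H1

== LOOKUPS ==
["H1","H1","H0","H3","H0","H3","H2","H3","H0","H3","H0","H1","H1","H0","H1"]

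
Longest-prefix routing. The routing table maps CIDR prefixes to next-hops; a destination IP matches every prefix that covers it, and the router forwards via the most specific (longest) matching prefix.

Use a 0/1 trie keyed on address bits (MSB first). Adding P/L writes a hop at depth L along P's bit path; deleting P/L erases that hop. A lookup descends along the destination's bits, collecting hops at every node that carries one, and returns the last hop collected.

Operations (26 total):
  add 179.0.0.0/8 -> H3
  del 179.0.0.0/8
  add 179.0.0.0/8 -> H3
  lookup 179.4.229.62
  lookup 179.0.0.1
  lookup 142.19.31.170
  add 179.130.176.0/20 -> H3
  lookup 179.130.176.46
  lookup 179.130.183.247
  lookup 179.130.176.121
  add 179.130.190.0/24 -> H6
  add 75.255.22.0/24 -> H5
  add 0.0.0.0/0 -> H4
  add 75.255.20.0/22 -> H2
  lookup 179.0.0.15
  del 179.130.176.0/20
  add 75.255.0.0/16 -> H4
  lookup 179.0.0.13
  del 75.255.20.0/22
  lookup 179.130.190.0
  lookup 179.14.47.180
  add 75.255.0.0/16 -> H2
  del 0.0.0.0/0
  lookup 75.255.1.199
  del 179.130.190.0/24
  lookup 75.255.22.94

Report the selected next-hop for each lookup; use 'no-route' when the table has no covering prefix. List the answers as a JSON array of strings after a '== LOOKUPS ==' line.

Trace:
  add 179.0.0.0/8 -> H3 at depth 8
  del 179.0.0.0/8 (clear depth 8)
  add 179.0.0.0/8 -> H3 at depth 8
  Q 179.4.229.62: descend 10110011 ; hops seen [H3] ; pick H3
  Q 179.0.0.1: descend 10110011 ; hops seen [H3] ; pick H3
  Q 142.19.31.170: descend 10 ; hops seen [∅] ; pick no-route
  add 179.130.176.0/20 -> H3 at depth 20
  Q 179.130.176.46: descend 10110011100000101011 ; hops seen [H3,H3] ; pick H3
  Q 179.130.183.247: descend 10110011100000101011 ; hops seen [H3,H3] ; pick H3
  Q 179.130.176.121: descend 10110011100000101011 ; hops seen [H3,H3] ; pick H3
  add 179.130.190.0/24 -> H6 at depth 24
  add 75.255.22.0/24 -> H5 at depth 24
  add 0.0.0.0/0 -> H4 at depth 0
  add 75.255.20.0/22 -> H2 at depth 22
  Q 179.0.0.15: descend 10110011 ; hops seen [H4,H3] ; pick H3
  del 179.130.176.0/20 (clear depth 20)
  add 75.255.0.0/16 -> H4 at depth 16
  Q 179.0.0.13: descend 10110011 ; hops seen [H4,H3] ; pick H3
  del 75.255.20.0/22 (clear depth 22)
  Q 179.130.190.0: descend 101100111000001010111110 ; hops seen [H4,H3,H6] ; pick H6
  Q 179.14.47.180: descend 10110011 ; hops seen [H4,H3] ; pick H3
  add 75.255.0.0/16 -> H2 at depth 16
  del 0.0.0.0/0 (clear depth 0)
  Q 75.255.1.199: descend 0100101111111111000 ; hops seen [H2] ; pick H2
  del 179.130.190.0/24 (clear depth 24)
  Q 75.255.22.94: descend 010010111111111100010110 ; hops seen [H2,H5] ; pick H5

== LOOKUPS ==
["H3","H3","no-route","H3","H3","H3","H3","H3","H6","H3","H2","H5"]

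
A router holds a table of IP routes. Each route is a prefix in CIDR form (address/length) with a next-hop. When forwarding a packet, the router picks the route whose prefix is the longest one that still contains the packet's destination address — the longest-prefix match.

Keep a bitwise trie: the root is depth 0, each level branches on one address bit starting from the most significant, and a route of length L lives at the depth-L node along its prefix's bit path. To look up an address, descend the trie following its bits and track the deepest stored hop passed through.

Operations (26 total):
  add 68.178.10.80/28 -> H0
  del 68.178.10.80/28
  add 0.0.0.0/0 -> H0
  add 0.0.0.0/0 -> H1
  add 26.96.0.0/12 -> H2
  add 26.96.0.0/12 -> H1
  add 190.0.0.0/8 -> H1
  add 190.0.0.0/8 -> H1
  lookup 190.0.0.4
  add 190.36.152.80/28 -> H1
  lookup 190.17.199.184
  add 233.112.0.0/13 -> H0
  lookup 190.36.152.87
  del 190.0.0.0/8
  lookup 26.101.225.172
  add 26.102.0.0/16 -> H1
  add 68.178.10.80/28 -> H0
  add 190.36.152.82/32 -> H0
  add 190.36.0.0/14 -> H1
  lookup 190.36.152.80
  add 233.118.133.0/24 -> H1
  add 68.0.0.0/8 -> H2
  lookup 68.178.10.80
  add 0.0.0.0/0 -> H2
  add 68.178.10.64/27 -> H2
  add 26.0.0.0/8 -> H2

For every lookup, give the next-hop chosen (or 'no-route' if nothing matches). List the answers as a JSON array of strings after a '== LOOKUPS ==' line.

Trace:
  add 68.178.10.80/28 -> H0 at depth 28
  del 68.178.10.80/28 (clear depth 28)
  add 0.0.0.0/0 -> H0 at depth 0
  add 0.0.0.0/0 -> H1 at depth 0
  add 26.96.0.0/12 -> H2 at depth 12
  add 26.96.0.0/12 -> H1 at depth 12
  add 190.0.0.0/8 -> H1 at depth 8
  add 190.0.0.0/8 -> H1 at depth 8
  Q 190.0.0.4: descend 10111110 ; hops seen [H1,H1] ; pick H1
  add 190.36.152.80/28 -> H1 at depth 28
  Q 190.17.199.184: descend 1011111000 ; hops seen [H1,H1] ; pick H1
  add 233.112.0.0/13 -> H0 at depth 13
  Q 190.36.152.87: descend 1011111000100100100110000101 ; hops seen [H1,H1,H1] ; pick H1
  del 190.0.0.0/8 (clear depth 8)
  Q 26.101.225.172: descend 000110100110 ; hops seen [H1,H1] ; pick H1
  add 26.102.0.0/16 -> H1 at depth 16
  add 68.178.10.80/28 -> H0 at depth 28
  add 190.36.152.82/32 -> H0 at depth 32
  add 190.36.0.0/14 -> H1 at depth 14
  Q 190.36.152.80: descend 101111100010010010011000010100 ; hops seen [H1,H1,H1] ; pick H1
  add 233.118.133.0/24 -> H1 at depth 24
  add 68.0.0.0/8 -> H2 at depth 8
  Q 68.178.10.80: descend 0100010010110010000010100101 ; hops seen [H1,H2,H0] ; pick H0
  add 0.0.0.0/0 -> H2 at depth 0
  add 68.178.10.64/27 -> H2 at depth 27
  add 26.0.0.0/8 -> H2 at depth 8

== LOOKUPS ==
["H1","H1","H1","H1","H1","H0"]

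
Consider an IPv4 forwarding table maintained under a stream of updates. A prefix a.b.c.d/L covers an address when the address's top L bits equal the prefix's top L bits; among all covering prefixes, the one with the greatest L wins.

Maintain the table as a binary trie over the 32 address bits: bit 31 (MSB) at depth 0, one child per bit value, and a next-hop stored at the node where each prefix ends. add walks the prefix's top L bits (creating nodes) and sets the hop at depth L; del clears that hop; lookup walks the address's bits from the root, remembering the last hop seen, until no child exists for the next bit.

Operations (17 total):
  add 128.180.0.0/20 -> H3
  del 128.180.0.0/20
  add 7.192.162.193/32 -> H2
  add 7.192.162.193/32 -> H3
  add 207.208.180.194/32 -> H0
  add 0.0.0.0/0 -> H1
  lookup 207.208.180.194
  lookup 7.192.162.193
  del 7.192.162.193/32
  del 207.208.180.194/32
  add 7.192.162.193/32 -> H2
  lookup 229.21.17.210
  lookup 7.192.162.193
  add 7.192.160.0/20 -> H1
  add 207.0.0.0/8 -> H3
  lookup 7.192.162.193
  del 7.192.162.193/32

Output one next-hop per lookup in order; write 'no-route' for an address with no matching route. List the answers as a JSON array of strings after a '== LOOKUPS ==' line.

Apply in order:
  add 128.180.0.0/20 -> H3 at depth 20
  - 128.180.0.0/20 clear@20
  add 7.192.162.193/32 -> H2 at depth 32
  add 7.192.162.193/32 -> H3 at depth 32
  add 207.208.180.194/32 -> H0 at depth 32
  add 0.0.0.0/0 -> H1 at depth 0
  Q 207.208.180.194: descend 11001111110100001011010011000010 ; hops seen [H1,H0] ; pick H0
  Q 7.192.162.193: descend 00000111110000001010001011000001 ; hops seen [H1,H3] ; pick H3
  - 7.192.162.193/32 clear@32
  - 207.208.180.194/32 clear@32
  add 7.192.162.193/32 -> H2 at depth 32
  Q 229.21.17.210: descend 11 ; hops seen [H1] ; pick H1
  Q 7.192.162.193: descend 00000111110000001010001011000001 ; hops seen [H1,H2] ; pick H2
  add 7.192.160.0/20 -> H1 at depth 20
  add 207.0.0.0/8 -> H3 at depth 8
  Q 7.192.162.193: descend 00000111110000001010001011000001 ; hops seen [H1,H1,H2] ; pick H2
  - 7.192.162.193/32 clear@32

== LOOKUPS ==
["H0","H3","H1","H2","H2"]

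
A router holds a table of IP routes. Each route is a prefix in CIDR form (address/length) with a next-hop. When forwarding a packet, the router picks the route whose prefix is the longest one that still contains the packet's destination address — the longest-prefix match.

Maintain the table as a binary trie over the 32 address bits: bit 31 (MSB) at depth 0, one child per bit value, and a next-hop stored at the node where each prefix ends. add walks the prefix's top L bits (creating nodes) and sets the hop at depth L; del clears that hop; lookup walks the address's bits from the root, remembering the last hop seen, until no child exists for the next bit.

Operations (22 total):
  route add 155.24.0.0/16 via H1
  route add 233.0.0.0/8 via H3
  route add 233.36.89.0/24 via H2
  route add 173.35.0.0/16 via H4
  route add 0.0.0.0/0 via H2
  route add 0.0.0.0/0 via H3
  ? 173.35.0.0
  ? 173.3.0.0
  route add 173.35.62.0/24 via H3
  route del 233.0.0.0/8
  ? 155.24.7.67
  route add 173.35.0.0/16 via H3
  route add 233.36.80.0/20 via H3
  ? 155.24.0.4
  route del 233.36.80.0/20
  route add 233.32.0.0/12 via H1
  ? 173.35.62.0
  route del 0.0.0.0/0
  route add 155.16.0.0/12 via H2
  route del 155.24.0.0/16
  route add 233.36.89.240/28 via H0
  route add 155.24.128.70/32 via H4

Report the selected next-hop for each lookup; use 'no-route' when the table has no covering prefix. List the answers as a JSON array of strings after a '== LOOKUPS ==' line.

Apply in order:
  + 155.24.0.0/16 (H1) depth=16
  + 233.0.0.0/8 (H3) depth=8
  + 233.36.89.0/24 (H2) depth=24
  + 173.35.0.0/16 (H4) depth=16
  + 0.0.0.0/0 (H2) depth=0
  + 0.0.0.0/0 (H3) depth=0
  Q 173.35.0.0: descend 1010110100100011 ; hops seen [H3,H4] ; pick H4
  Q 173.3.0.0: descend 1010110100 ; hops seen [H3] ; pick H3
  + 173.35.62.0/24 (H3) depth=24
  - 233.0.0.0/8 clear@8
  Q 155.24.7.67: descend 1001101100011000 ; hops seen [H3,H1] ; pick H1
  + 173.35.0.0/16 (H3) depth=16
  + 233.36.80.0/20 (H3) depth=20
  Q 155.24.0.4: descend 1001101100011000 ; hops seen [H3,H1] ; pick H1
  - 233.36.80.0/20 clear@20
  + 233.32.0.0/12 (H1) depth=12
  Q 173.35.62.0: descend 101011010010001100111110 ; hops seen [H3,H3,H3] ; pick H3
  - 0.0.0.0/0 clear@0
  + 155.16.0.0/12 (H2) depth=12
  - 155.24.0.0/16 clear@16
  + 233.36.89.240/28 (H0) depth=28
  + 155.24.128.70/32 (H4) depth=32

== LOOKUPS ==
["H4","H3","H1","H1","H3"]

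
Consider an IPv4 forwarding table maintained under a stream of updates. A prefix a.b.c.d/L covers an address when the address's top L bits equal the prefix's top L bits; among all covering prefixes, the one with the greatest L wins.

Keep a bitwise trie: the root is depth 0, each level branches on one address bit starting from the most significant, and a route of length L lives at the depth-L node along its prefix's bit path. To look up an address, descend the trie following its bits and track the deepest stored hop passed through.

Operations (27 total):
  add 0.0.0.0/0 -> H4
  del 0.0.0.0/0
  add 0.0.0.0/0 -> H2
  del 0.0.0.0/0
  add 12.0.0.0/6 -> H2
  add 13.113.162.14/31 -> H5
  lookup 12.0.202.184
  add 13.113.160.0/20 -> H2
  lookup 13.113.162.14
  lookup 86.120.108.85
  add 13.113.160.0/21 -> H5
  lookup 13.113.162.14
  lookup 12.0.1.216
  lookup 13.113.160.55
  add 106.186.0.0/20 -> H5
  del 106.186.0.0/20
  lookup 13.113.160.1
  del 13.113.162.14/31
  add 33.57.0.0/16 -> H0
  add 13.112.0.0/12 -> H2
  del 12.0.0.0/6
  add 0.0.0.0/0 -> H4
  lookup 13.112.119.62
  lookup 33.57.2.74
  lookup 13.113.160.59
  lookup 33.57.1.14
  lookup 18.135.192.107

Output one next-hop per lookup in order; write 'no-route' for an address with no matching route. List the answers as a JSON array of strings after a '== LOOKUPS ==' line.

Apply in order:
  add 0.0.0.0/0 -> H4 at depth 0
  - 0.0.0.0/0 clear@0
  add 0.0.0.0/0 -> H2 at depth 0
  - 0.0.0.0/0 clear@0
  add 12.0.0.0/6 -> H2 at depth 6
  add 13.113.162.14/31 -> H5 at depth 31
  ? 12.0.202.184  path d0:-→d1:-→d2:-→d3:-→d4:-→d5:-→d6:H2→d7:-  best=H2
  add 13.113.160.0/20 -> H2 at depth 20
  ? 13.113.162.14  path d0:-→d1:-→d2:-→d3:-→d4:-→d5:-→d6:H2→d7:-→d8:-→d9:-→d10:-→d11:-→d12:-→d13:-→d14:-→d15:-→d16:-→d17:-→d18:-→d19:-→d20:H2→d21:-→d22:-→d23:-→d24:-→d25:-→d26:-→d27:-→d28:-→d29:-→d30:-→d31:H5  best=H5
  ? 86.120.108.85  path d0:-→d1:-  best=no-route
  add 13.113.160.0/21 -> H5 at depth 21
  ? 13.113.162.14  path d0:-→d1:-→d2:-→d3:-→d4:-→d5:-→d6:H2→d7:-→d8:-→d9:-→d10:-→d11:-→d12:-→d13:-→d14:-→d15:-→d16:-→d17:-→d18:-→d19:-→d20:H2→d21:H5→d22:-→d23:-→d24:-→d25:-→d26:-→d27:-→d28:-→d29:-→d30:-→d31:H5  best=H5
  ? 12.0.1.216  path d0:-→d1:-→d2:-→d3:-→d4:-→d5:-→d6:H2→d7:-  best=H2
  ? 13.113.160.55  path d0:-→d1:-→d2:-→d3:-→d4:-→d5:-→d6:H2→d7:-→d8:-→d9:-→d10:-→d11:-→d12:-→d13:-→d14:-→d15:-→d16:-→d17:-→d18:-→d19:-→d20:H2→d21:H5→d22:-  best=H5
  add 106.186.0.0/20 -> H5 at depth 20
  - 106.186.0.0/20 clear@20
  ? 13.113.160.1  path d0:-→d1:-→d2:-→d3:-→d4:-→d5:-→d6:H2→d7:-→d8:-→d9:-→d10:-→d11:-→d12:-→d13:-→d14:-→d15:-→d16:-→d17:-→d18:-→d19:-→d20:H2→d21:H5→d22:-  best=H5
  - 13.113.162.14/31 clear@31
  add 33.57.0.0/16 -> H0 at depth 16
  add 13.112.0.0/12 -> H2 at depth 12
  - 12.0.0.0/6 clear@6
  add 0.0.0.0/0 -> H4 at depth 0
  ? 13.112.119.62  path d0:H4→d1:-→d2:-→d3:-→d4:-→d5:-→d6:-→d7:-→d8:-→d9:-→d10:-→d11:-→d12:H2→d13:-→d14:-→d15:-  best=H2
  ? 33.57.2.74  path d0:H4→d1:-→d2:-→d3:-→d4:-→d5:-→d6:-→d7:-→d8:-→d9:-→d10:-→d11:-→d12:-→d13:-→d14:-→d15:-→d16:H0  best=H0
  ? 13.113.160.59  path d0:H4→d1:-→d2:-→d3:-→d4:-→d5:-→d6:-→d7:-→d8:-→d9:-→d10:-→d11:-→d12:H2→d13:-→d14:-→d15:-→d16:-→d17:-→d18:-→d19:-→d20:H2→d21:H5→d22:-  best=H5
  ? 33.57.1.14  path d0:H4→d1:-→d2:-→d3:-→d4:-→d5:-→d6:-→d7:-→d8:-→d9:-→d10:-→d11:-→d12:-→d13:-→d14:-→d15:-→d16:H0  best=H0
  ? 18.135.192.107  path d0:H4→d1:-→d2:-→d3:-  best=H4

== LOOKUPS ==
["H2","H5","no-route","H5","H2","H5","H5","H2","H0","H5","H0","H4"]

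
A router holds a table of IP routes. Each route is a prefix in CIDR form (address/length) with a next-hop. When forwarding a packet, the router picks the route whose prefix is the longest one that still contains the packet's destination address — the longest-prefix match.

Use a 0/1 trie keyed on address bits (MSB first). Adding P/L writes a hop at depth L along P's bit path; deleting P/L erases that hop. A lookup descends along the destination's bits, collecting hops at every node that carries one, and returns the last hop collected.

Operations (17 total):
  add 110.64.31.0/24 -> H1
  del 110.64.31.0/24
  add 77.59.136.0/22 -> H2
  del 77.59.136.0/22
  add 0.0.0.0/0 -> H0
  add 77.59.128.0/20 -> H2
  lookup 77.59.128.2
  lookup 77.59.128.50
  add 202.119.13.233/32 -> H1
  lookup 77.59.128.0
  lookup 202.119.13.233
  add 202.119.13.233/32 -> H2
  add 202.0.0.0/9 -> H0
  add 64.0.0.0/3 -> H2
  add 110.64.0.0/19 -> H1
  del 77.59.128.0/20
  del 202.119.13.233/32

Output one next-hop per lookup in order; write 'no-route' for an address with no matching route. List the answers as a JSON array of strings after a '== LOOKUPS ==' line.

Process each operation:
  add 110.64.31.0/24 -> H1 at depth 24
  del 110.64.31.0/24 (clear depth 24)
  add 77.59.136.0/22 -> H2 at depth 22
  del 77.59.136.0/22 (clear depth 22)
  add 0.0.0.0/0 -> H0 at depth 0
  add 77.59.128.0/20 -> H2 at depth 20
  ? 77.59.128.2  path d0:H0→d1:-→d2:-→d3:-→d4:-→d5:-→d6:-→d7:-→d8:-→d9:-→d10:-→d11:-→d12:-→d13:-→d14:-→d15:-→d16:-→d17:-→d18:-→d19:-→d20:H2  best=H2
  ? 77.59.128.50  path d0:H0→d1:-→d2:-→d3:-→d4:-→d5:-→d6:-→d7:-→d8:-→d9:-→d10:-→d11:-→d12:-→d13:-→d14:-→d15:-→d16:-→d17:-→d18:-→d19:-→d20:H2  best=H2
  add 202.119.13.233/32 -> H1 at depth 32
  ? 77.59.128.0  path d0:H0→d1:-→d2:-→d3:-→d4:-→d5:-→d6:-→d7:-→d8:-→d9:-→d10:-→d11:-→d12:-→d13:-→d14:-→d15:-→d16:-→d17:-→d18:-→d19:-→d20:H2  best=H2
  ? 202.119.13.233  path d0:H0→d1:-→d2:-→d3:-→d4:-→d5:-→d6:-→d7:-→d8:-→d9:-→d10:-→d11:-→d12:-→d13:-→d14:-→d15:-→d16:-→d17:-→d18:-→d19:-→d20:-→d21:-→d22:-→d23:-→d24:-→d25:-→d26:-→d27:-→d28:-→d29:-→d30:-→d31:-→d32:H1  best=H1
  add 202.119.13.233/32 -> H2 at depth 32
  add 202.0.0.0/9 -> H0 at depth 9
  add 64.0.0.0/3 -> H2 at depth 3
  add 110.64.0.0/19 -> H1 at depth 19
  del 77.59.128.0/20 (clear depth 20)
  del 202.119.13.233/32 (clear depth 32)

== LOOKUPS ==
["H2","H2","H2","H1"]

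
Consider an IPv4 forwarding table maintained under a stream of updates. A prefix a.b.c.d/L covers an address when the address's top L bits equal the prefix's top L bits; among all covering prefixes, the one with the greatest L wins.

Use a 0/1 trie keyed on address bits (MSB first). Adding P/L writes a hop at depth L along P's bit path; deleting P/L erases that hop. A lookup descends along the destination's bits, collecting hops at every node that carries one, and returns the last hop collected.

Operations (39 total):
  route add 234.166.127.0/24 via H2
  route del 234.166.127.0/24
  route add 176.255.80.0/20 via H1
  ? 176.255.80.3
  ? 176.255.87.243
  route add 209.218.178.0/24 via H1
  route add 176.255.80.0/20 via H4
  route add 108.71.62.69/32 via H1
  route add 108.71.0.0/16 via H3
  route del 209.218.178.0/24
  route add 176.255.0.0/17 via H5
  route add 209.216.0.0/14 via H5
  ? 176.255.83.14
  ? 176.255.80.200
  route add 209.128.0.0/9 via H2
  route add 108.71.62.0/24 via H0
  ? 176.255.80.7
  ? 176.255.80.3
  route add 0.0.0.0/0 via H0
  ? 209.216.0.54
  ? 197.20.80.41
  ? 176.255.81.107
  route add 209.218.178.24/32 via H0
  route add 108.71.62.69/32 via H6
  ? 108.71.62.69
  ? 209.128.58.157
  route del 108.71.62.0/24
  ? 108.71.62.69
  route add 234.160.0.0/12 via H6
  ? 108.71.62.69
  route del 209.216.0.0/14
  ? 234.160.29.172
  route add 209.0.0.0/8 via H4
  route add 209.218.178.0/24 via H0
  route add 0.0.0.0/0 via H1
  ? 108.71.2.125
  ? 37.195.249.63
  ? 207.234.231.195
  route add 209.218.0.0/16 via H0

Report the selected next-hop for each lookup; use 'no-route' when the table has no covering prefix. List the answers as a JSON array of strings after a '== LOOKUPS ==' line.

Apply in order:
  add 234.166.127.0/24 -> H2 at depth 24
  del 234.166.127.0/24 (clear depth 24)
  add 176.255.80.0/20 -> H1 at depth 20
  lookup 176.255.80.3: bits 10110000111111110101 walk d0:-→d1:-→d2:-→d3:-→d4:-→d5:-→d6:-→d7:-→d8:-→d9:-→d10:-→d11:-→d12:-→d13:-→d14:-→d15:-→d16:-→d17:-→d18:-→d19:-→d20:H1 -> H1
  lookup 176.255.87.243: bits 10110000111111110101 walk d0:-→d1:-→d2:-→d3:-→d4:-→d5:-→d6:-→d7:-→d8:-→d9:-→d10:-→d11:-→d12:-→d13:-→d14:-→d15:-→d16:-→d17:-→d18:-→d19:-→d20:H1 -> H1
  add 209.218.178.0/24 -> H1 at depth 24
  add 176.255.80.0/20 -> H4 at depth 20
  add 108.71.62.69/32 -> H1 at depth 32
  add 108.71.0.0/16 -> H3 at depth 16
  del 209.218.178.0/24 (clear depth 24)
  add 176.255.0.0/17 -> H5 at depth 17
  add 209.216.0.0/14 -> H5 at depth 14
  lookup 176.255.83.14: bits 10110000111111110101 walk d0:-→d1:-→d2:-→d3:-→d4:-→d5:-→d6:-→d7:-→d8:-→d9:-→d10:-→d11:-→d12:-→d13:-→d14:-→d15:-→d16:-→d17:H5→d18:-→d19:-→d20:H4 -> H4
  lookup 176.255.80.200: bits 10110000111111110101 walk d0:-→d1:-→d2:-→d3:-→d4:-→d5:-→d6:-→d7:-→d8:-→d9:-→d10:-→d11:-→d12:-→d13:-→d14:-→d15:-→d16:-→d17:H5→d18:-→d19:-→d20:H4 -> H4
  add 209.128.0.0/9 -> H2 at depth 9
  add 108.71.62.0/24 -> H0 at depth 24
  lookup 176.255.80.7: bits 10110000111111110101 walk d0:-→d1:-→d2:-→d3:-→d4:-→d5:-→d6:-→d7:-→d8:-→d9:-→d10:-→d11:-→d12:-→d13:-→d14:-→d15:-→d16:-→d17:H5→d18:-→d19:-→d20:H4 -> H4
  lookup 176.255.80.3: bits 10110000111111110101 walk d0:-→d1:-→d2:-→d3:-→d4:-→d5:-→d6:-→d7:-→d8:-→d9:-→d10:-→d11:-→d12:-→d13:-→d14:-→d15:-→d16:-→d17:H5→d18:-→d19:-→d20:H4 -> H4
  add 0.0.0.0/0 -> H0 at depth 0
  lookup 209.216.0.54: bits 11010001110110 walk d0:H0→d1:-→d2:-→d3:-→d4:-→d5:-→d6:-→d7:-→d8:-→d9:H2→d10:-→d11:-→d12:-→d13:-→d14:H5 -> H5
  lookup 197.20.80.41: bits 110 walk d0:H0→d1:-→d2:-→d3:- -> H0
  lookup 176.255.81.107: bits 10110000111111110101 walk d0:H0→d1:-→d2:-→d3:-→d4:-→d5:-→d6:-→d7:-→d8:-→d9:-→d10:-→d11:-→d12:-→d13:-→d14:-→d15:-→d16:-→d17:H5→d18:-→d19:-→d20:H4 -> H4
  add 209.218.178.24/32 -> H0 at depth 32
  add 108.71.62.69/32 -> H6 at depth 32
  lookup 108.71.62.69: bits 01101100010001110011111001000101 walk d0:H0→d1:-→d2:-→d3:-→d4:-→d5:-→d6:-→d7:-→d8:-→d9:-→d10:-→d11:-→d12:-→d13:-→d14:-→d15:-→d16:H3→d17:-→d18:-→d19:-→d20:-→d21:-→d22:-→d23:-→d24:H0→d25:-→d26:-→d27:-→d28:-→d29:-→d30:-→d31:-→d32:H6 -> H6
  lookup 209.128.58.157: bits 110100011 walk d0:H0→d1:-→d2:-→d3:-→d4:-→d5:-→d6:-→d7:-→d8:-→d9:H2 -> H2
  del 108.71.62.0/24 (clear depth 24)
  lookup 108.71.62.69: bits 01101100010001110011111001000101 walk d0:H0→d1:-→d2:-→d3:-→d4:-→d5:-→d6:-→d7:-→d8:-→d9:-→d10:-→d11:-→d12:-→d13:-→d14:-→d15:-→d16:H3→d17:-→d18:-→d19:-→d20:-→d21:-→d22:-→d23:-→d24:-→d25:-→d26:-→d27:-→d28:-→d29:-→d30:-→d31:-→d32:H6 -> H6
  add 234.160.0.0/12 -> H6 at depth 12
  lookup 108.71.62.69: bits 01101100010001110011111001000101 walk d0:H0→d1:-→d2:-→d3:-→d4:-→d5:-→d6:-→d7:-→d8:-→d9:-→d10:-→d11:-→d12:-→d13:-→d14:-→d15:-→d16:H3→d17:-→d18:-→d19:-→d20:-→d21:-→d22:-→d23:-→d24:-→d25:-→d26:-→d27:-→d28:-→d29:-→d30:-→d31:-→d32:H6 -> H6
  del 209.216.0.0/14 (clear depth 14)
  lookup 234.160.29.172: bits 1110101010100 walk d0:H0→d1:-→d2:-→d3:-→d4:-→d5:-→d6:-→d7:-→d8:-→d9:-→d10:-→d11:-→d12:H6→d13:- -> H6
  add 209.0.0.0/8 -> H4 at depth 8
  add 209.218.178.0/24 -> H0 at depth 24
  add 0.0.0.0/0 -> H1 at depth 0
  lookup 108.71.2.125: bits 011011000100011100 walk d0:H1→d1:-→d2:-→d3:-→d4:-→d5:-→d6:-→d7:-→d8:-→d9:-→d10:-→d11:-→d12:-→d13:-→d14:-→d15:-→d16:H3→d17:-→d18:- -> H3
  lookup 37.195.249.63: bits 0 walk d0:H1→d1:- -> H1
  lookup 207.234.231.195: bits 110 walk d0:H1→d1:-→d2:-→d3:- -> H1
  add 209.218.0.0/16 -> H0 at depth 16

== LOOKUPS ==
["H1","H1","H4","H4","H4","H4","H5","H0","H4","H6","H2","H6","H6","H6","H3","H1","H1"]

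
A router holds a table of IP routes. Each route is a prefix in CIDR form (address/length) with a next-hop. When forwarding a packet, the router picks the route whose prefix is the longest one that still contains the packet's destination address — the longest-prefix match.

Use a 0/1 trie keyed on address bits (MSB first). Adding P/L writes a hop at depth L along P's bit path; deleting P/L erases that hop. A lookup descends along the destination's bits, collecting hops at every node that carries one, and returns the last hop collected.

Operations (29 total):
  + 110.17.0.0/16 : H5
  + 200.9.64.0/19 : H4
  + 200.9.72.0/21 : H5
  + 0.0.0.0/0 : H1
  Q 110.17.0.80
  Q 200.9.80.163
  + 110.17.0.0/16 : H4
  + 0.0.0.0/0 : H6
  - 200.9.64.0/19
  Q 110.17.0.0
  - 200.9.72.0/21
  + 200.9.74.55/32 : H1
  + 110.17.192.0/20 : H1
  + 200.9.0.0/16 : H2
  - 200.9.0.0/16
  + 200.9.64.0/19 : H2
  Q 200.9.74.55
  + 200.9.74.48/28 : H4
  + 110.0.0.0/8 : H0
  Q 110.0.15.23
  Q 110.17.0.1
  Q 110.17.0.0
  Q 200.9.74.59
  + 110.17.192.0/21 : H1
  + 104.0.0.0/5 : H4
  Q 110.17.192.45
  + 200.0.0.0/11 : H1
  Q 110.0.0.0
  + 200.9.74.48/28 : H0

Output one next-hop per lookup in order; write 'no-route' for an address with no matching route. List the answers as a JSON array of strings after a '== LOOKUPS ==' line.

Trace:
  + 110.17.0.0/16 (H5) depth=16
  + 200.9.64.0/19 (H4) depth=19
  + 200.9.72.0/21 (H5) depth=21
  + 0.0.0.0/0 (H1) depth=0
  Q 110.17.0.80: descend 0110111000010001 ; hops seen [H1,H5] ; pick H5
  Q 200.9.80.163: descend 1100100000001001010 ; hops seen [H1,H4] ; pick H4
  + 110.17.0.0/16 (H4) depth=16
  + 0.0.0.0/0 (H6) depth=0
  - 200.9.64.0/19 clear@19
  Q 110.17.0.0: descend 0110111000010001 ; hops seen [H6,H4] ; pick H4
  - 200.9.72.0/21 clear@21
  + 200.9.74.55/32 (H1) depth=32
  + 110.17.192.0/20 (H1) depth=20
  + 200.9.0.0/16 (H2) depth=16
  - 200.9.0.0/16 clear@16
  + 200.9.64.0/19 (H2) depth=19
  Q 200.9.74.55: descend 11001000000010010100101000110111 ; hops seen [H6,H2,H1] ; pick H1
  + 200.9.74.48/28 (H4) depth=28
  + 110.0.0.0/8 (H0) depth=8
  Q 110.0.15.23: descend 01101110000 ; hops seen [H6,H0] ; pick H0
  Q 110.17.0.1: descend 0110111000010001 ; hops seen [H6,H0,H4] ; pick H4
  Q 110.17.0.0: descend 0110111000010001 ; hops seen [H6,H0,H4] ; pick H4
  Q 200.9.74.59: descend 1100100000001001010010100011 ; hops seen [H6,H2,H4] ; pick H4
  + 110.17.192.0/21 (H1) depth=21
  + 104.0.0.0/5 (H4) depth=5
  Q 110.17.192.45: descend 011011100001000111000 ; hops seen [H6,H4,H0,H4,H1,H1] ; pick H1
  + 200.0.0.0/11 (H1) depth=11
  Q 110.0.0.0: descend 01101110000 ; hops seen [H6,H4,H0] ; pick H0
  + 200.9.74.48/28 (H0) depth=28

== LOOKUPS ==
["H5","H4","H4","H1","H0","H4","H4","H4","H1","H0"]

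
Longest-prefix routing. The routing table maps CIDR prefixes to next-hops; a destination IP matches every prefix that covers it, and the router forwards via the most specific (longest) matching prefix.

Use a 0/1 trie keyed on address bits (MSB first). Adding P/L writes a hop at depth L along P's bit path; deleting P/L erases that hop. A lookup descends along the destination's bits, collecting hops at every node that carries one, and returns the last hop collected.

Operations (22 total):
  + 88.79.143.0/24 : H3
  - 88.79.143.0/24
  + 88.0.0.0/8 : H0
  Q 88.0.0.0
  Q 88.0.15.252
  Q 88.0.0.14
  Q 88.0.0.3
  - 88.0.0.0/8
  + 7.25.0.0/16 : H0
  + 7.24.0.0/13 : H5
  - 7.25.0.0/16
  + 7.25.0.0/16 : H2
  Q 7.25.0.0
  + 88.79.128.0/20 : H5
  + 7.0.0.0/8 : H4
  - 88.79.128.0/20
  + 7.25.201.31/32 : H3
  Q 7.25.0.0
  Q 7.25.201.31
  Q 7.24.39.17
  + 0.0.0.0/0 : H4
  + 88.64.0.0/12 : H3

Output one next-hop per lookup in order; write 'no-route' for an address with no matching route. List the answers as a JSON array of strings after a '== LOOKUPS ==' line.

Trace:
  + 88.79.143.0/24 (H3) depth=24
  - 88.79.143.0/24 clear@24
  + 88.0.0.0/8 (H0) depth=8
  lookup 88.0.0.0: bits 010110000 walk d0:-→d1:-→d2:-→d3:-→d4:-→d5:-→d6:-→d7:-→d8:H0→d9:- -> H0
  lookup 88.0.15.252: bits 010110000 walk d0:-→d1:-→d2:-→d3:-→d4:-→d5:-→d6:-→d7:-→d8:H0→d9:- -> H0
  lookup 88.0.0.14: bits 010110000 walk d0:-→d1:-→d2:-→d3:-→d4:-→d5:-→d6:-→d7:-→d8:H0→d9:- -> H0
  lookup 88.0.0.3: bits 010110000 walk d0:-→d1:-→d2:-→d3:-→d4:-→d5:-→d6:-→d7:-→d8:H0→d9:- -> H0
  - 88.0.0.0/8 clear@8
  + 7.25.0.0/16 (H0) depth=16
  + 7.24.0.0/13 (H5) depth=13
  - 7.25.0.0/16 clear@16
  + 7.25.0.0/16 (H2) depth=16
  lookup 7.25.0.0: bits 0000011100011001 walk d0:-→d1:-→d2:-→d3:-→d4:-→d5:-→d6:-→d7:-→d8:-→d9:-→d10:-→d11:-→d12:-→d13:H5→d14:-→d15:-→d16:H2 -> H2
  + 88.79.128.0/20 (H5) depth=20
  + 7.0.0.0/8 (H4) depth=8
  - 88.79.128.0/20 clear@20
  + 7.25.201.31/32 (H3) depth=32
  lookup 7.25.0.0: bits 0000011100011001 walk d0:-→d1:-→d2:-→d3:-→d4:-→d5:-→d6:-→d7:-→d8:H4→d9:-→d10:-→d11:-→d12:-→d13:H5→d14:-→d15:-→d16:H2 -> H2
  lookup 7.25.201.31: bits 00000111000110011100100100011111 walk d0:-→d1:-→d2:-→d3:-→d4:-→d5:-→d6:-→d7:-→d8:H4→d9:-→d10:-→d11:-→d12:-→d13:H5→d14:-→d15:-→d16:H2→d17:-→d18:-→d19:-→d20:-→d21:-→d22:-→d23:-→d24:-→d25:-→d26:-→d27:-→d28:-→d29:-→d30:-→d31:-→d32:H3 -> H3
  lookup 7.24.39.17: bits 000001110001100 walk d0:-→d1:-→d2:-→d3:-→d4:-→d5:-→d6:-→d7:-→d8:H4→d9:-→d10:-→d11:-→d12:-→d13:H5→d14:-→d15:- -> H5
  + 0.0.0.0/0 (H4) depth=0
  + 88.64.0.0/12 (H3) depth=12

== LOOKUPS ==
["H0","H0","H0","H0","H2","H2","H3","H5"]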